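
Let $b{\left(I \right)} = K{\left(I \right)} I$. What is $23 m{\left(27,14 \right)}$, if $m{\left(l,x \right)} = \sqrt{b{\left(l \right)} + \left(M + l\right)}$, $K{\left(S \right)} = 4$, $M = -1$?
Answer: $23 \sqrt{134} \approx 266.24$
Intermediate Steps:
$b{\left(I \right)} = 4 I$
$m{\left(l,x \right)} = \sqrt{-1 + 5 l}$ ($m{\left(l,x \right)} = \sqrt{4 l + \left(-1 + l\right)} = \sqrt{-1 + 5 l}$)
$23 m{\left(27,14 \right)} = 23 \sqrt{-1 + 5 \cdot 27} = 23 \sqrt{-1 + 135} = 23 \sqrt{134}$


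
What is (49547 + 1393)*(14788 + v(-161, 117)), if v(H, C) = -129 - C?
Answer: 740769480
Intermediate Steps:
(49547 + 1393)*(14788 + v(-161, 117)) = (49547 + 1393)*(14788 + (-129 - 1*117)) = 50940*(14788 + (-129 - 117)) = 50940*(14788 - 246) = 50940*14542 = 740769480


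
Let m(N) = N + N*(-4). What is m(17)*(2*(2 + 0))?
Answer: -204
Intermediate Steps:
m(N) = -3*N (m(N) = N - 4*N = -3*N)
m(17)*(2*(2 + 0)) = (-3*17)*(2*(2 + 0)) = -102*2 = -51*4 = -204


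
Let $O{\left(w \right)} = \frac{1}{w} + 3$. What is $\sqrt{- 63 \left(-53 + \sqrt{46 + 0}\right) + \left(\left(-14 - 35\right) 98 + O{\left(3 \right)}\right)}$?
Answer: $\frac{\sqrt{-13137 - 567 \sqrt{46}}}{3} \approx 43.439 i$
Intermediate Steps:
$O{\left(w \right)} = 3 + \frac{1}{w}$
$\sqrt{- 63 \left(-53 + \sqrt{46 + 0}\right) + \left(\left(-14 - 35\right) 98 + O{\left(3 \right)}\right)} = \sqrt{- 63 \left(-53 + \sqrt{46 + 0}\right) + \left(\left(-14 - 35\right) 98 + \left(3 + \frac{1}{3}\right)\right)} = \sqrt{- 63 \left(-53 + \sqrt{46}\right) + \left(\left(-14 - 35\right) 98 + \left(3 + \frac{1}{3}\right)\right)} = \sqrt{\left(3339 - 63 \sqrt{46}\right) + \left(\left(-49\right) 98 + \frac{10}{3}\right)} = \sqrt{\left(3339 - 63 \sqrt{46}\right) + \left(-4802 + \frac{10}{3}\right)} = \sqrt{\left(3339 - 63 \sqrt{46}\right) - \frac{14396}{3}} = \sqrt{- \frac{4379}{3} - 63 \sqrt{46}}$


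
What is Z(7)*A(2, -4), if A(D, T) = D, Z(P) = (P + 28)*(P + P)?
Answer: 980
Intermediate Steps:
Z(P) = 2*P*(28 + P) (Z(P) = (28 + P)*(2*P) = 2*P*(28 + P))
Z(7)*A(2, -4) = (2*7*(28 + 7))*2 = (2*7*35)*2 = 490*2 = 980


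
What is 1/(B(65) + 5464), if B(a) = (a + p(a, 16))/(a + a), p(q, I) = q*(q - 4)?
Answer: 1/5495 ≈ 0.00018198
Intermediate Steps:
p(q, I) = q*(-4 + q)
B(a) = (a + a*(-4 + a))/(2*a) (B(a) = (a + a*(-4 + a))/(a + a) = (a + a*(-4 + a))/((2*a)) = (a + a*(-4 + a))*(1/(2*a)) = (a + a*(-4 + a))/(2*a))
1/(B(65) + 5464) = 1/((-3/2 + (½)*65) + 5464) = 1/((-3/2 + 65/2) + 5464) = 1/(31 + 5464) = 1/5495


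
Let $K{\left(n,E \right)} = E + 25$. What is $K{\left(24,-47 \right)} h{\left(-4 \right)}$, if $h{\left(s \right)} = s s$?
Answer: $-352$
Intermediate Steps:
$K{\left(n,E \right)} = 25 + E$
$h{\left(s \right)} = s^{2}$
$K{\left(24,-47 \right)} h{\left(-4 \right)} = \left(25 - 47\right) \left(-4\right)^{2} = \left(-22\right) 16 = -352$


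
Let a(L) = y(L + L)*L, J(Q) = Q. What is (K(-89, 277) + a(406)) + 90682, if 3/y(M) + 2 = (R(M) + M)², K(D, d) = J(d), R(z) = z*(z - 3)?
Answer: 19674231517342450/216297799199 ≈ 90959.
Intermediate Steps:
R(z) = z*(-3 + z)
K(D, d) = d
y(M) = 3/(-2 + (M + M*(-3 + M))²) (y(M) = 3/(-2 + (M*(-3 + M) + M)²) = 3/(-2 + (M + M*(-3 + M))²))
a(L) = 3*L/(-2 + 4*L²*(-2 + 2*L)²) (a(L) = (3/(-2 + (L + L)²*(-2 + (L + L))²))*L = (3/(-2 + (2*L)²*(-2 + 2*L)²))*L = (3/(-2 + (4*L²)*(-2 + 2*L)²))*L = (3/(-2 + 4*L²*(-2 + 2*L)²))*L = 3*L/(-2 + 4*L²*(-2 + 2*L)²))
(K(-89, 277) + a(406)) + 90682 = (277 + (3/2)*406/(-1 + 8*406²*(-1 + 406)²)) + 90682 = (277 + (3/2)*406/(-1 + 8*164836*405²)) + 90682 = (277 + (3/2)*406/(-1 + 8*164836*164025)) + 90682 = (277 + (3/2)*406/(-1 + 216297799200)) + 90682 = (277 + (3/2)*406/216297799199) + 90682 = (277 + (3/2)*406*(1/216297799199)) + 90682 = (277 + 609/216297799199) + 90682 = 59914490378732/216297799199 + 90682 = 19674231517342450/216297799199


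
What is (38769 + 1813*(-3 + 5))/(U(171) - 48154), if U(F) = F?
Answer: -42395/47983 ≈ -0.88354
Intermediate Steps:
(38769 + 1813*(-3 + 5))/(U(171) - 48154) = (38769 + 1813*(-3 + 5))/(171 - 48154) = (38769 + 1813*2)/(-47983) = (38769 + 3626)*(-1/47983) = 42395*(-1/47983) = -42395/47983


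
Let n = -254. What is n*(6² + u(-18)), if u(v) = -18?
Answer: -4572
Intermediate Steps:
n*(6² + u(-18)) = -254*(6² - 18) = -254*(36 - 18) = -254*18 = -4572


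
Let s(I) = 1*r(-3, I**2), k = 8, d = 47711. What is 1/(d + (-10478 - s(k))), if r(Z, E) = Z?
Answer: 1/37236 ≈ 2.6856e-5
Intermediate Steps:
s(I) = -3 (s(I) = 1*(-3) = -3)
1/(d + (-10478 - s(k))) = 1/(47711 + (-10478 - 1*(-3))) = 1/(47711 + (-10478 + 3)) = 1/(47711 - 10475) = 1/37236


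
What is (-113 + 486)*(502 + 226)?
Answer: 271544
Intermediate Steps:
(-113 + 486)*(502 + 226) = 373*728 = 271544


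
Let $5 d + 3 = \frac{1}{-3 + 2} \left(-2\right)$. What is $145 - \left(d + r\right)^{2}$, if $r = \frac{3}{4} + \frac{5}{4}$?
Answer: $\frac{3544}{25} \approx 141.76$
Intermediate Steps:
$d = - \frac{1}{5}$ ($d = - \frac{3}{5} + \frac{\frac{1}{-3 + 2} \left(-2\right)}{5} = - \frac{3}{5} + \frac{\frac{1}{-1} \left(-2\right)}{5} = - \frac{3}{5} + \frac{\left(-1\right) \left(-2\right)}{5} = - \frac{3}{5} + \frac{1}{5} \cdot 2 = - \frac{3}{5} + \frac{2}{5} = - \frac{1}{5} \approx -0.2$)
$r = 2$ ($r = 3 \cdot \frac{1}{4} + 5 \cdot \frac{1}{4} = \frac{3}{4} + \frac{5}{4} = 2$)
$145 - \left(d + r\right)^{2} = 145 - \left(- \frac{1}{5} + 2\right)^{2} = 145 - \left(\frac{9}{5}\right)^{2} = 145 - \frac{81}{25} = \frac{3544}{25}$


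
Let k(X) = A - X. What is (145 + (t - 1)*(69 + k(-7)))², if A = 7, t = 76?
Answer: 40576900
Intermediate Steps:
k(X) = 7 - X
(145 + (t - 1)*(69 + k(-7)))² = (145 + (76 - 1)*(69 + (7 - 1*(-7))))² = (145 + 75*(69 + (7 + 7)))² = (145 + 75*(69 + 14))² = (145 + 75*83)² = (145 + 6225)² = 6370² = 40576900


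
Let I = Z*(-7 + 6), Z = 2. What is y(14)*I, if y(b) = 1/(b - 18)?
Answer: ½ ≈ 0.50000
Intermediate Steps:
y(b) = 1/(-18 + b)
I = -2 (I = 2*(-7 + 6) = 2*(-1) = -2)
y(14)*I = -2/(-18 + 14) = -2/(-4) = -¼*(-2) = ½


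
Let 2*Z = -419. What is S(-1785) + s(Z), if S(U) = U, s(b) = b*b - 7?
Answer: 168393/4 ≈ 42098.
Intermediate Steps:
Z = -419/2 (Z = (1/2)*(-419) = -419/2 ≈ -209.50)
s(b) = -7 + b**2 (s(b) = b**2 - 7 = -7 + b**2)
S(-1785) + s(Z) = -1785 + (-7 + (-419/2)**2) = -1785 + (-7 + 175561/4) = -1785 + 175533/4 = 168393/4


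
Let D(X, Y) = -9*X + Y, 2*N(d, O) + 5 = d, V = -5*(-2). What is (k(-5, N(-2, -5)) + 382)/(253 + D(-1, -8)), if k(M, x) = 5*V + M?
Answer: 427/254 ≈ 1.6811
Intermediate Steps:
V = 10
N(d, O) = -5/2 + d/2
k(M, x) = 50 + M (k(M, x) = 5*10 + M = 50 + M)
D(X, Y) = Y - 9*X
(k(-5, N(-2, -5)) + 382)/(253 + D(-1, -8)) = ((50 - 5) + 382)/(253 + (-8 - 9*(-1))) = (45 + 382)/(253 + (-8 + 9)) = 427/(253 + 1) = 427/254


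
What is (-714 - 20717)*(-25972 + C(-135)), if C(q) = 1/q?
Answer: 75141822251/135 ≈ 5.5661e+8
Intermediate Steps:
(-714 - 20717)*(-25972 + C(-135)) = (-714 - 20717)*(-25972 + 1/(-135)) = -21431*(-25972 - 1/135) = -21431*(-3506221/135) = 75141822251/135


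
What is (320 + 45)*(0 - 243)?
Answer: -88695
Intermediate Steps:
(320 + 45)*(0 - 243) = 365*(-243) = -88695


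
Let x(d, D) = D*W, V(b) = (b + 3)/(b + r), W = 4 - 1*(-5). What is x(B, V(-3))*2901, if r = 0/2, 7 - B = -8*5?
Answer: 0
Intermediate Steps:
W = 9 (W = 4 + 5 = 9)
B = 47 (B = 7 - (-8)*5 = 7 - 1*(-40) = 7 + 40 = 47)
r = 0 (r = 0*(1/2) = 0)
V(b) = (3 + b)/b (V(b) = (b + 3)/(b + 0) = (3 + b)/b)
x(d, D) = 9*D (x(d, D) = D*9 = 9*D)
x(B, V(-3))*2901 = (9*((3 - 3)/(-3)))*2901 = (9*(-1/3*0))*2901 = (9*0)*2901 = 0*2901 = 0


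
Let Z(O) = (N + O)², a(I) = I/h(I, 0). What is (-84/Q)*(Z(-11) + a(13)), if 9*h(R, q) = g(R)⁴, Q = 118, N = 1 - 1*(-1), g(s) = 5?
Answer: -2131164/36875 ≈ -57.794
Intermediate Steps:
N = 2 (N = 1 + 1 = 2)
h(R, q) = 625/9 (h(R, q) = (⅑)*5⁴ = (⅑)*625 = 625/9)
a(I) = 9*I/625 (a(I) = I/(625/9) = I*(9/625) = 9*I/625)
Z(O) = (2 + O)²
(-84/Q)*(Z(-11) + a(13)) = (-84/118)*((2 - 11)² + (9/625)*13) = (-84*1/118)*((-9)² + 117/625) = -42*(81 + 117/625)/59 = -42/59*50742/625 = -2131164/36875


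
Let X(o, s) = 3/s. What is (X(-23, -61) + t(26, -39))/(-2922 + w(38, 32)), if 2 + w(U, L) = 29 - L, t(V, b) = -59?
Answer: 3602/178547 ≈ 0.020174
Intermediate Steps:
w(U, L) = 27 - L (w(U, L) = -2 + (29 - L) = 27 - L)
(X(-23, -61) + t(26, -39))/(-2922 + w(38, 32)) = (3/(-61) - 59)/(-2922 + (27 - 1*32)) = (3*(-1/61) - 59)/(-2922 + (27 - 32)) = (-3/61 - 59)/(-2922 - 5) = -3602/61/(-2927) = -3602/61*(-1/2927) = 3602/178547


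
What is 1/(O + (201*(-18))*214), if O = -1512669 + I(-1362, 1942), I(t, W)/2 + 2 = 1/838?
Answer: -419/958221574 ≈ -4.3727e-7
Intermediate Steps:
I(t, W) = -1675/419 (I(t, W) = -4 + 2/838 = -4 + 2*(1/838) = -4 + 1/419 = -1675/419)
O = -633809986/419 (O = -1512669 - 1675/419 = -633809986/419 ≈ -1.5127e+6)
1/(O + (201*(-18))*214) = 1/(-633809986/419 + (201*(-18))*214) = 1/(-633809986/419 - 3618*214) = 1/(-633809986/419 - 774252) = 1/(-958221574/419) = -419/958221574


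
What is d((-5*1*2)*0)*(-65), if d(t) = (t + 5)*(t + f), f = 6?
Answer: -1950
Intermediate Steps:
d(t) = (5 + t)*(6 + t) (d(t) = (t + 5)*(t + 6) = (5 + t)*(6 + t))
d((-5*1*2)*0)*(-65) = (30 + ((-5*1*2)*0)² + 11*((-5*1*2)*0))*(-65) = (30 + (-5*2*0)² + 11*(-5*2*0))*(-65) = (30 + (-10*0)² + 11*(-10*0))*(-65) = (30 + 0² + 11*0)*(-65) = (30 + 0 + 0)*(-65) = 30*(-65) = -1950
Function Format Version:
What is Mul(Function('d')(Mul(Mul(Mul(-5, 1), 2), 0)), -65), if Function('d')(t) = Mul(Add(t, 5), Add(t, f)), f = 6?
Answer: -1950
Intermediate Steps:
Function('d')(t) = Mul(Add(5, t), Add(6, t)) (Function('d')(t) = Mul(Add(t, 5), Add(t, 6)) = Mul(Add(5, t), Add(6, t)))
Mul(Function('d')(Mul(Mul(Mul(-5, 1), 2), 0)), -65) = Mul(Add(30, Pow(Mul(Mul(Mul(-5, 1), 2), 0), 2), Mul(11, Mul(Mul(Mul(-5, 1), 2), 0))), -65) = Mul(Add(30, Pow(Mul(Mul(-5, 2), 0), 2), Mul(11, Mul(Mul(-5, 2), 0))), -65) = Mul(Add(30, Pow(Mul(-10, 0), 2), Mul(11, Mul(-10, 0))), -65) = Mul(Add(30, Pow(0, 2), Mul(11, 0)), -65) = Mul(Add(30, 0, 0), -65) = Mul(30, -65) = -1950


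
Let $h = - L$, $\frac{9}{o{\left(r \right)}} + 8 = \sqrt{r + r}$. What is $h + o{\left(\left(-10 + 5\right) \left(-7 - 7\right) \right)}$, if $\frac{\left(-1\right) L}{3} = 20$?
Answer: $\frac{1158}{19} + \frac{9 \sqrt{35}}{38} \approx 62.349$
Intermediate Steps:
$L = -60$ ($L = \left(-3\right) 20 = -60$)
$o{\left(r \right)} = \frac{9}{-8 + \sqrt{2} \sqrt{r}}$ ($o{\left(r \right)} = \frac{9}{-8 + \sqrt{r + r}} = \frac{9}{-8 + \sqrt{2 r}} = \frac{9}{-8 + \sqrt{2} \sqrt{r}}$)
$h = 60$ ($h = \left(-1\right) \left(-60\right) = 60$)
$h + o{\left(\left(-10 + 5\right) \left(-7 - 7\right) \right)} = 60 + \frac{9}{-8 + \sqrt{2} \sqrt{\left(-10 + 5\right) \left(-7 - 7\right)}} = 60 + \frac{9}{-8 + \sqrt{2} \sqrt{\left(-5\right) \left(-14\right)}} = 60 + \frac{9}{-8 + \sqrt{2} \sqrt{70}} = 60 + \frac{9}{-8 + 2 \sqrt{35}}$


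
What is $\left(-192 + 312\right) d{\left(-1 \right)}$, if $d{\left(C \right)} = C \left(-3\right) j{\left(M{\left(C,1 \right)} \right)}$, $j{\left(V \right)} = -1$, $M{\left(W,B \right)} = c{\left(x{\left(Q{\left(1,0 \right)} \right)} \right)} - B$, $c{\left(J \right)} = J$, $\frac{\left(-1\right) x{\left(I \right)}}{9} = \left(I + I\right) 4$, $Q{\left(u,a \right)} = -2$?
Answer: $-360$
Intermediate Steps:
$x{\left(I \right)} = - 72 I$ ($x{\left(I \right)} = - 9 \left(I + I\right) 4 = - 9 \cdot 2 I 4 = - 9 \cdot 8 I = - 72 I$)
$M{\left(W,B \right)} = 144 - B$ ($M{\left(W,B \right)} = \left(-72\right) \left(-2\right) - B = 144 - B$)
$d{\left(C \right)} = 3 C$ ($d{\left(C \right)} = C \left(-3\right) \left(-1\right) = - 3 C \left(-1\right) = 3 C$)
$\left(-192 + 312\right) d{\left(-1 \right)} = \left(-192 + 312\right) 3 \left(-1\right) = 120 \left(-3\right) = -360$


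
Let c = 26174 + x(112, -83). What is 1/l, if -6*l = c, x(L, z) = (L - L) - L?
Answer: -3/13031 ≈ -0.00023022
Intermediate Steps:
x(L, z) = -L (x(L, z) = 0 - L = -L)
c = 26062 (c = 26174 - 1*112 = 26174 - 112 = 26062)
l = -13031/3 (l = -⅙*26062 = -13031/3 ≈ -4343.7)
1/l = 1/(-13031/3) = -3/13031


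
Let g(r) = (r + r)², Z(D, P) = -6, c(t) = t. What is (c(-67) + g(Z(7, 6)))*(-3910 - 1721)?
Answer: -433587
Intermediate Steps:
g(r) = 4*r² (g(r) = (2*r)² = 4*r²)
(c(-67) + g(Z(7, 6)))*(-3910 - 1721) = (-67 + 4*(-6)²)*(-3910 - 1721) = (-67 + 4*36)*(-5631) = (-67 + 144)*(-5631) = 77*(-5631) = -433587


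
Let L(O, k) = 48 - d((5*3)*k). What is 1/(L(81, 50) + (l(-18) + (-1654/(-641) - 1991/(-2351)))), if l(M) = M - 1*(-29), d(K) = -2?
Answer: 1506991/97091236 ≈ 0.015521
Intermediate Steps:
l(M) = 29 + M (l(M) = M + 29 = 29 + M)
L(O, k) = 50 (L(O, k) = 48 - 1*(-2) = 48 + 2 = 50)
1/(L(81, 50) + (l(-18) + (-1654/(-641) - 1991/(-2351)))) = 1/(50 + ((29 - 18) + (-1654/(-641) - 1991/(-2351)))) = 1/(50 + (11 + (-1654*(-1/641) - 1991*(-1/2351)))) = 1/(50 + (11 + (1654/641 + 1991/2351))) = 1/(50 + (11 + 5164785/1506991)) = 1/(50 + 21741686/1506991) = 1/(97091236/1506991) = 1506991/97091236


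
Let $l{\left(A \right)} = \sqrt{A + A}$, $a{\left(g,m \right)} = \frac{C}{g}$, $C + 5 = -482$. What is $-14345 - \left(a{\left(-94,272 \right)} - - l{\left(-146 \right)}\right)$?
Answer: $- \frac{1348917}{94} - 2 i \sqrt{73} \approx -14350.0 - 17.088 i$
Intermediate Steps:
$C = -487$ ($C = -5 - 482 = -487$)
$a{\left(g,m \right)} = - \frac{487}{g}$
$l{\left(A \right)} = \sqrt{2} \sqrt{A}$ ($l{\left(A \right)} = \sqrt{2 A} = \sqrt{2} \sqrt{A}$)
$-14345 - \left(a{\left(-94,272 \right)} - - l{\left(-146 \right)}\right) = -14345 - \left(- \frac{487}{-94} - - \sqrt{2} \sqrt{-146}\right) = -14345 - \left(\left(-487\right) \left(- \frac{1}{94}\right) - - \sqrt{2} i \sqrt{146}\right) = -14345 - \left(\frac{487}{94} - - 2 i \sqrt{73}\right) = -14345 - \left(\frac{487}{94} + 2 i \sqrt{73}\right) = - \frac{1348917}{94} - 2 i \sqrt{73}$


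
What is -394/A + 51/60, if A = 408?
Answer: -59/510 ≈ -0.11569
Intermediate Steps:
-394/A + 51/60 = -394/408 + 51/60 = -394*1/408 + 51*(1/60) = -197/204 + 17/20 = -59/510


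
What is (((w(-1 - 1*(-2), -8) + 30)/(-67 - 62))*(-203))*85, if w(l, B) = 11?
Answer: 707455/129 ≈ 5484.1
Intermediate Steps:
(((w(-1 - 1*(-2), -8) + 30)/(-67 - 62))*(-203))*85 = (((11 + 30)/(-67 - 62))*(-203))*85 = ((41/(-129))*(-203))*85 = ((41*(-1/129))*(-203))*85 = -41/129*(-203)*85 = (8323/129)*85 = 707455/129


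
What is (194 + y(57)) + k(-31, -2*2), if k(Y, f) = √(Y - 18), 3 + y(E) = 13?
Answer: 204 + 7*I ≈ 204.0 + 7.0*I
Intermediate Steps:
y(E) = 10 (y(E) = -3 + 13 = 10)
k(Y, f) = √(-18 + Y)
(194 + y(57)) + k(-31, -2*2) = (194 + 10) + √(-18 - 31) = 204 + √(-49) = 204 + 7*I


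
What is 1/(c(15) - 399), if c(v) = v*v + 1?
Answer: -1/173 ≈ -0.0057803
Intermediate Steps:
c(v) = 1 + v² (c(v) = v² + 1 = 1 + v²)
1/(c(15) - 399) = 1/((1 + 15²) - 399) = 1/((1 + 225) - 399) = 1/(226 - 399) = 1/(-173) = -1/173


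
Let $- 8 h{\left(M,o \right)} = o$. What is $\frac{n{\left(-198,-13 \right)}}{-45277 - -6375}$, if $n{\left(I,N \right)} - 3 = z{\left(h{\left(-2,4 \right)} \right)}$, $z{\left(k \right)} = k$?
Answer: $- \frac{5}{77804} \approx -6.4264 \cdot 10^{-5}$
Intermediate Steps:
$h{\left(M,o \right)} = - \frac{o}{8}$
$n{\left(I,N \right)} = \frac{5}{2}$ ($n{\left(I,N \right)} = 3 - \frac{1}{2} = \frac{5}{2}$)
$\frac{n{\left(-198,-13 \right)}}{-45277 - -6375} = \frac{5}{2 \left(-45277 - -6375\right)} = \frac{5}{2 \left(-45277 + 6375\right)} = \frac{5}{2 \left(-38902\right)} = \frac{5}{2} \left(- \frac{1}{38902}\right) = - \frac{5}{77804}$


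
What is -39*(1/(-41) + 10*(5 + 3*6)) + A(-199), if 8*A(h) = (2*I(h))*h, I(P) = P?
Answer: 152717/164 ≈ 931.20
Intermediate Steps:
A(h) = h²/4 (A(h) = ((2*h)*h)/8 = (2*h²)/8 = h²/4)
-39*(1/(-41) + 10*(5 + 3*6)) + A(-199) = -39*(1/(-41) + 10*(5 + 3*6)) + (¼)*(-199)² = -39*(-1/41 + 10*(5 + 18)) + (¼)*39601 = -39*(-1/41 + 10*23) + 39601/4 = -39*(-1/41 + 230) + 39601/4 = -39*9429/41 + 39601/4 = -367731/41 + 39601/4 = 152717/164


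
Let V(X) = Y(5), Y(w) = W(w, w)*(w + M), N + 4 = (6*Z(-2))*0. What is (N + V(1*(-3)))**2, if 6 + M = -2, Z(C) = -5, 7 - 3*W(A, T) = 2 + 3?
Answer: 36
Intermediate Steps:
W(A, T) = 2/3 (W(A, T) = 7/3 - (2 + 3)/3 = 7/3 - 1/3*5 = 7/3 - 5/3 = 2/3)
M = -8 (M = -6 - 2 = -8)
N = -4 (N = -4 + (6*(-5))*0 = -4 - 30*0 = -4 + 0 = -4)
Y(w) = -16/3 + 2*w/3 (Y(w) = 2*(w - 8)/3 = 2*(-8 + w)/3 = -16/3 + 2*w/3)
V(X) = -2 (V(X) = -16/3 + (2/3)*5 = -16/3 + 10/3 = -2)
(N + V(1*(-3)))**2 = (-4 - 2)**2 = (-6)**2 = 36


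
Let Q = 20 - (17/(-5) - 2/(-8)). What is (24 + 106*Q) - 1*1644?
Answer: 8339/10 ≈ 833.90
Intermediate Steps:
Q = 463/20 (Q = 20 - (17*(-⅕) - 2*(-⅛)) = 20 - (-17/5 + ¼) = 20 - 1*(-63/20) = 20 + 63/20 = 463/20 ≈ 23.150)
(24 + 106*Q) - 1*1644 = (24 + 106*(463/20)) - 1*1644 = (24 + 24539/10) - 1644 = 24779/10 - 1644 = 8339/10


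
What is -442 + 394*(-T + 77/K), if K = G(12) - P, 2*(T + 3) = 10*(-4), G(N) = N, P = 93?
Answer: 667882/81 ≈ 8245.5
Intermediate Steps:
T = -23 (T = -3 + (10*(-4))/2 = -3 + (½)*(-40) = -3 - 20 = -23)
K = -81 (K = 12 - 1*93 = 12 - 93 = -81)
-442 + 394*(-T + 77/K) = -442 + 394*(-1*(-23) + 77/(-81)) = -442 + 394*(23 + 77*(-1/81)) = -442 + 394*(23 - 77/81) = -442 + 394*(1786/81) = -442 + 703684/81 = 667882/81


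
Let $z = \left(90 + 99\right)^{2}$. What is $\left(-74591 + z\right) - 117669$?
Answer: $-156539$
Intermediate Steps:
$z = 35721$ ($z = 189^{2} = 35721$)
$\left(-74591 + z\right) - 117669 = \left(-74591 + 35721\right) - 117669 = -38870 - 117669 = -156539$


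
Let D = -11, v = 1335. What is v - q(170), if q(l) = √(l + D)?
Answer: 1335 - √159 ≈ 1322.4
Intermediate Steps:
q(l) = √(-11 + l) (q(l) = √(l - 11) = √(-11 + l))
v - q(170) = 1335 - √(-11 + 170) = 1335 - √159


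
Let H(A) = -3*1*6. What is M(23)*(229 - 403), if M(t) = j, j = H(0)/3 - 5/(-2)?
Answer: 609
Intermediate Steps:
H(A) = -18 (H(A) = -3*6 = -18)
j = -7/2 (j = -18/3 - 5/(-2) = -18*⅓ - 5*(-½) = -6 + 5/2 = -7/2 ≈ -3.5000)
M(t) = -7/2
M(23)*(229 - 403) = -7*(229 - 403)/2 = -7/2*(-174) = 609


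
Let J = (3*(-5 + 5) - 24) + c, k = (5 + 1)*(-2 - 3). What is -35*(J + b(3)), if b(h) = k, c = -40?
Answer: 3290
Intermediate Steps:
k = -30 (k = 6*(-5) = -30)
J = -64 (J = (3*(-5 + 5) - 24) - 40 = (3*0 - 24) - 40 = (0 - 24) - 40 = -24 - 40 = -64)
b(h) = -30
-35*(J + b(3)) = -35*(-64 - 30) = -35*(-94) = 3290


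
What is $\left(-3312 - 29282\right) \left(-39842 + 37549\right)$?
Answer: $74738042$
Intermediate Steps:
$\left(-3312 - 29282\right) \left(-39842 + 37549\right) = \left(-32594\right) \left(-2293\right) = 74738042$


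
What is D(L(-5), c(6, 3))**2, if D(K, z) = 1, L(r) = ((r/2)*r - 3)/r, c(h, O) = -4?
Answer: 1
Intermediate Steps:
L(r) = (-3 + r**2/2)/r (L(r) = ((r*(1/2))*r - 3)/r = ((r/2)*r - 3)/r = (r**2/2 - 3)/r = (-3 + r**2/2)/r)
D(L(-5), c(6, 3))**2 = 1**2 = 1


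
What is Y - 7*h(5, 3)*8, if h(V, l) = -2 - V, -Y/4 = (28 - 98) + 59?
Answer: 436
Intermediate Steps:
Y = 44 (Y = -4*((28 - 98) + 59) = -4*(-70 + 59) = -4*(-11) = 44)
Y - 7*h(5, 3)*8 = 44 - 7*(-2 - 1*5)*8 = 44 - 7*(-2 - 5)*8 = 44 - 7*(-7)*8 = 44 - (-49)*8 = 44 - 1*(-392) = 44 + 392 = 436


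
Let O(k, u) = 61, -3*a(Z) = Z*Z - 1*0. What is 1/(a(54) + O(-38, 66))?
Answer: -1/911 ≈ -0.0010977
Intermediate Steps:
a(Z) = -Z²/3 (a(Z) = -(Z*Z - 1*0)/3 = -(Z² + 0)/3 = -Z²/3)
1/(a(54) + O(-38, 66)) = 1/(-⅓*54² + 61) = 1/(-⅓*2916 + 61) = 1/(-972 + 61) = 1/(-911) = -1/911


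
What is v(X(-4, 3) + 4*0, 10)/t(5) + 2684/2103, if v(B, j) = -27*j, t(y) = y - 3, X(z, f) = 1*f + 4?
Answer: -281221/2103 ≈ -133.72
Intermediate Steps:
X(z, f) = 4 + f (X(z, f) = f + 4 = 4 + f)
t(y) = -3 + y
v(X(-4, 3) + 4*0, 10)/t(5) + 2684/2103 = (-27*10)/(-3 + 5) + 2684/2103 = -270/2 + 2684*(1/2103) = -270*½ + 2684/2103 = -135 + 2684/2103 = -281221/2103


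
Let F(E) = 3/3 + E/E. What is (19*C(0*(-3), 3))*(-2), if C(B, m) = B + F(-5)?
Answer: -76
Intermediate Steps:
F(E) = 2 (F(E) = 3*(⅓) + 1 = 1 + 1 = 2)
C(B, m) = 2 + B (C(B, m) = B + 2 = 2 + B)
(19*C(0*(-3), 3))*(-2) = (19*(2 + 0*(-3)))*(-2) = (19*(2 + 0))*(-2) = (19*2)*(-2) = 38*(-2) = -76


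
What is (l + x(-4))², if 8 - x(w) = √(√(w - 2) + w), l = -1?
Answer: (7 - √(-4 + I*√6))² ≈ 36.774 - 26.734*I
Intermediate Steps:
x(w) = 8 - √(w + √(-2 + w)) (x(w) = 8 - √(√(w - 2) + w) = 8 - √(√(-2 + w) + w) = 8 - √(w + √(-2 + w)))
(l + x(-4))² = (-1 + (8 - √(-4 + √(-2 - 4))))² = (-1 + (8 - √(-4 + √(-6))))² = (-1 + (8 - √(-4 + I*√6)))² = (7 - √(-4 + I*√6))²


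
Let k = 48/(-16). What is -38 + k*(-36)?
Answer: 70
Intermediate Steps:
k = -3 (k = 48*(-1/16) = -3)
-38 + k*(-36) = -38 - 3*(-36) = -38 + 108 = 70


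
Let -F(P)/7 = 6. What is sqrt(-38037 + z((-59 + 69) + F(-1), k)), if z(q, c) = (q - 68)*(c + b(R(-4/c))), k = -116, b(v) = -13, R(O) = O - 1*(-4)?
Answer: 21*I*sqrt(57) ≈ 158.55*I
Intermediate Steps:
F(P) = -42 (F(P) = -7*6 = -42)
R(O) = 4 + O (R(O) = O + 4 = 4 + O)
z(q, c) = (-68 + q)*(-13 + c) (z(q, c) = (q - 68)*(c - 13) = (-68 + q)*(-13 + c))
sqrt(-38037 + z((-59 + 69) + F(-1), k)) = sqrt(-38037 + (884 - 68*(-116) - 13*((-59 + 69) - 42) - 116*((-59 + 69) - 42))) = sqrt(-38037 + (884 + 7888 - 13*(10 - 42) - 116*(10 - 42))) = sqrt(-38037 + (884 + 7888 - 13*(-32) - 116*(-32))) = sqrt(-38037 + (884 + 7888 + 416 + 3712)) = sqrt(-38037 + 12900) = sqrt(-25137) = 21*I*sqrt(57)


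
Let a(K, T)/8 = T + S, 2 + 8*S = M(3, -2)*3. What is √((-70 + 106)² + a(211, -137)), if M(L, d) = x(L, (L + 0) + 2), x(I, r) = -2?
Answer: 8*√3 ≈ 13.856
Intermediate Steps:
M(L, d) = -2
S = -1 (S = -¼ + (-2*3)/8 = -¼ + (⅛)*(-6) = -¼ - ¾ = -1)
a(K, T) = -8 + 8*T (a(K, T) = 8*(T - 1) = 8*(-1 + T) = -8 + 8*T)
√((-70 + 106)² + a(211, -137)) = √((-70 + 106)² + (-8 + 8*(-137))) = √(36² + (-8 - 1096)) = √(1296 - 1104) = √192 = 8*√3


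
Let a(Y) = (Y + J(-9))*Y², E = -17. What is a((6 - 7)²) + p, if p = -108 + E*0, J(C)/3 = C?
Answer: -134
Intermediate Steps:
J(C) = 3*C
p = -108 (p = -108 - 17*0 = -108 + 0 = -108)
a(Y) = Y²*(-27 + Y) (a(Y) = (Y + 3*(-9))*Y² = (Y - 27)*Y² = (-27 + Y)*Y² = Y²*(-27 + Y))
a((6 - 7)²) + p = ((6 - 7)²)²*(-27 + (6 - 7)²) - 108 = ((-1)²)²*(-27 + (-1)²) - 108 = 1²*(-27 + 1) - 108 = 1*(-26) - 108 = -26 - 108 = -134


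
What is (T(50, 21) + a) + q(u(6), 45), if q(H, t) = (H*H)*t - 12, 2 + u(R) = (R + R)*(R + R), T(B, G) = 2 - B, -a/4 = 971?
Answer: 903436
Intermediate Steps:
a = -3884 (a = -4*971 = -3884)
u(R) = -2 + 4*R**2 (u(R) = -2 + (R + R)*(R + R) = -2 + (2*R)*(2*R) = -2 + 4*R**2)
q(H, t) = -12 + t*H**2 (q(H, t) = H**2*t - 12 = t*H**2 - 12 = -12 + t*H**2)
(T(50, 21) + a) + q(u(6), 45) = ((2 - 1*50) - 3884) + (-12 + 45*(-2 + 4*6**2)**2) = ((2 - 50) - 3884) + (-12 + 45*(-2 + 4*36)**2) = (-48 - 3884) + (-12 + 45*(-2 + 144)**2) = -3932 + (-12 + 45*142**2) = -3932 + (-12 + 45*20164) = -3932 + (-12 + 907380) = -3932 + 907368 = 903436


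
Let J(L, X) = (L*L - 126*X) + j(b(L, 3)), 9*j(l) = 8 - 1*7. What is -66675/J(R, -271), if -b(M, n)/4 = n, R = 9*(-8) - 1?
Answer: -600075/355276 ≈ -1.6890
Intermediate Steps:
R = -73 (R = -72 - 1 = -73)
b(M, n) = -4*n
j(l) = ⅑ (j(l) = (8 - 1*7)/9 = (8 - 7)/9 = (⅑)*1 = ⅑)
J(L, X) = ⅑ + L² - 126*X (J(L, X) = (L*L - 126*X) + ⅑ = (L² - 126*X) + ⅑ = ⅑ + L² - 126*X)
-66675/J(R, -271) = -66675/(⅑ + (-73)² - 126*(-271)) = -66675/(⅑ + 5329 + 34146) = -66675/355276/9 = -66675*9/355276 = -600075/355276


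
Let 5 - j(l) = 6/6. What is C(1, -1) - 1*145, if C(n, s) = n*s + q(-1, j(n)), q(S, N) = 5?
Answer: -141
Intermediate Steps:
j(l) = 4 (j(l) = 5 - 6/6 = 5 - 1*1 = 5 - 1 = 4)
C(n, s) = 5 + n*s (C(n, s) = n*s + 5 = 5 + n*s)
C(1, -1) - 1*145 = (5 + 1*(-1)) - 1*145 = (5 - 1) - 145 = 4 - 145 = -141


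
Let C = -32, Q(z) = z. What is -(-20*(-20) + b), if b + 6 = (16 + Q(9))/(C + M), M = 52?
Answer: -1581/4 ≈ -395.25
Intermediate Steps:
b = -19/4 (b = -6 + (16 + 9)/(-32 + 52) = -6 + 25/20 = -6 + 25*(1/20) = -6 + 5/4 = -19/4 ≈ -4.7500)
-(-20*(-20) + b) = -(-20*(-20) - 19/4) = -(400 - 19/4) = -1*1581/4 = -1581/4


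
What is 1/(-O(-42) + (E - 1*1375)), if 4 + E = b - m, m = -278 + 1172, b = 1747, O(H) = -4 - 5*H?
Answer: -1/732 ≈ -0.0013661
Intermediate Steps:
m = 894
E = 849 (E = -4 + (1747 - 1*894) = -4 + (1747 - 894) = -4 + 853 = 849)
1/(-O(-42) + (E - 1*1375)) = 1/(-(-4 - 5*(-42)) + (849 - 1*1375)) = 1/(-(-4 + 210) + (849 - 1375)) = 1/(-1*206 - 526) = 1/(-206 - 526) = 1/(-732) = -1/732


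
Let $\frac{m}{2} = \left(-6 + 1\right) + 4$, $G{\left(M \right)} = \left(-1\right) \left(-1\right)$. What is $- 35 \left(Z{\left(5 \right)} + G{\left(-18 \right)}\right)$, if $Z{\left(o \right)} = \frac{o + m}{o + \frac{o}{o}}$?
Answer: $- \frac{105}{2} \approx -52.5$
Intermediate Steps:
$G{\left(M \right)} = 1$
$m = -2$ ($m = 2 \left(\left(-6 + 1\right) + 4\right) = 2 \left(-5 + 4\right) = 2 \left(-1\right) = -2$)
$Z{\left(o \right)} = \frac{-2 + o}{1 + o}$ ($Z{\left(o \right)} = \frac{o - 2}{o + \frac{o}{o}} = \frac{-2 + o}{o + 1} = \frac{-2 + o}{1 + o}$)
$- 35 \left(Z{\left(5 \right)} + G{\left(-18 \right)}\right) = - 35 \left(\frac{-2 + 5}{1 + 5} + 1\right) = - 35 \left(\frac{1}{6} \cdot 3 + 1\right) = - 35 \left(\frac{1}{2} + 1\right) = \left(-35\right) \frac{3}{2} = - \frac{105}{2}$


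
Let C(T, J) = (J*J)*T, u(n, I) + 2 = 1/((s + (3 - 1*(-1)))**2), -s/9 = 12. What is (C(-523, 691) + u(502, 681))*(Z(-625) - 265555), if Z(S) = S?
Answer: 179737995958930255/2704 ≈ 6.6471e+13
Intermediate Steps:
s = -108 (s = -9*12 = -108)
u(n, I) = -21631/10816 (u(n, I) = -2 + 1/((-108 + (3 - 1*(-1)))**2) = -2 + 1/((-108 + (3 + 1))**2) = -2 + 1/((-108 + 4)**2) = -2 + 1/((-104)**2) = -2 + 1/10816 = -21631/10816)
C(T, J) = T*J**2 (C(T, J) = J**2*T = T*J**2)
(C(-523, 691) + u(502, 681))*(Z(-625) - 265555) = (-523*691**2 - 21631/10816)*(-625 - 265555) = (-523*477481 - 21631/10816)*(-266180) = (-249722563 - 21631/10816)*(-266180) = -2700999263039/10816*(-266180) = 179737995958930255/2704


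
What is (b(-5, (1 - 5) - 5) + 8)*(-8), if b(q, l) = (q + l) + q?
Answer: 88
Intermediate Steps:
b(q, l) = l + 2*q (b(q, l) = (l + q) + q = l + 2*q)
(b(-5, (1 - 5) - 5) + 8)*(-8) = ((((1 - 5) - 5) + 2*(-5)) + 8)*(-8) = (((-4 - 5) - 10) + 8)*(-8) = ((-9 - 10) + 8)*(-8) = (-19 + 8)*(-8) = -11*(-8) = 88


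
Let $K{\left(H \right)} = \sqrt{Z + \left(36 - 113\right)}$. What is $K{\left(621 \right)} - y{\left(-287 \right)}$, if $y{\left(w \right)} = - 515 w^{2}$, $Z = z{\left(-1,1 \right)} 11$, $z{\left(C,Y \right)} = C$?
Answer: $42420035 + 2 i \sqrt{22} \approx 4.242 \cdot 10^{7} + 9.3808 i$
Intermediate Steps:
$Z = -11$ ($Z = \left(-1\right) 11 = -11$)
$K{\left(H \right)} = 2 i \sqrt{22}$ ($K{\left(H \right)} = \sqrt{-11 + \left(36 - 113\right)} = \sqrt{-11 - 77} = \sqrt{-88} = 2 i \sqrt{22}$)
$K{\left(621 \right)} - y{\left(-287 \right)} = 2 i \sqrt{22} - - 515 \left(-287\right)^{2} = 2 i \sqrt{22} - \left(-515\right) 82369 = 2 i \sqrt{22} - -42420035 = 2 i \sqrt{22} + 42420035 = 42420035 + 2 i \sqrt{22}$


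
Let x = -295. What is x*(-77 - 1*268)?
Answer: 101775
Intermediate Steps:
x*(-77 - 1*268) = -295*(-77 - 1*268) = -295*(-77 - 268) = -295*(-345) = 101775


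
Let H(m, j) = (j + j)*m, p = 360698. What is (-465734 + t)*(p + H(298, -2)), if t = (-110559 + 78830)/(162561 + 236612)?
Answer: -66835210311922766/399173 ≈ -1.6743e+11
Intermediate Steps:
t = -31729/399173 ≈ -0.079487
H(m, j) = 2*j*m (H(m, j) = (2*j)*m = 2*j*m)
(-465734 + t)*(p + H(298, -2)) = (-465734 - 31729/399173)*(360698 + 2*(-2)*298) = -185908469711*(360698 - 1192)/399173 = -185908469711/399173*359506 = -66835210311922766/399173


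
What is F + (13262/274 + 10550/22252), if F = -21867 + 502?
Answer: -32491358449/1524262 ≈ -21316.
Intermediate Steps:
F = -21365
F + (13262/274 + 10550/22252) = -21365 + (13262/274 + 10550/22252) = -21365 + (13262*(1/274) + 10550*(1/22252)) = -21365 + (6631/137 + 5275/11126) = -21365 + 74499181/1524262 = -32491358449/1524262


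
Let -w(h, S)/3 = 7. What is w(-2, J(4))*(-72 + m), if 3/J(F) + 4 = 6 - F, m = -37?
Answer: 2289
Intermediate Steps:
J(F) = 3/(2 - F) (J(F) = 3/(-4 + (6 - F)) = 3/(2 - F))
w(h, S) = -21 (w(h, S) = -3*7 = -21)
w(-2, J(4))*(-72 + m) = -21*(-72 - 37) = -21*(-109) = 2289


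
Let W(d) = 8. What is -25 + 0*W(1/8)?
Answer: -25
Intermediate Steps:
-25 + 0*W(1/8) = -25 + 0*8 = -25 + 0 = -25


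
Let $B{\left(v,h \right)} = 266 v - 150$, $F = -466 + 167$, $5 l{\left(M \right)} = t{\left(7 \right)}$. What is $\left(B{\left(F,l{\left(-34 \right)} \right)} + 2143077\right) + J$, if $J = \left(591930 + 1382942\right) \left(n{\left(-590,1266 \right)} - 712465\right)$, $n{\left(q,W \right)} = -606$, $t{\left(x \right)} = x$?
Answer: $-1408221888519$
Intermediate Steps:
$l{\left(M \right)} = \frac{7}{5}$ ($l{\left(M \right)} = \frac{1}{5} \cdot 7 = \frac{7}{5}$)
$F = -299$
$J = -1408223951912$ ($J = \left(591930 + 1382942\right) \left(-606 - 712465\right) = 1974872 \left(-713071\right) = -1408223951912$)
$B{\left(v,h \right)} = -150 + 266 v$
$\left(B{\left(F,l{\left(-34 \right)} \right)} + 2143077\right) + J = \left(\left(-150 + 266 \left(-299\right)\right) + 2143077\right) - 1408223951912 = \left(\left(-150 - 79534\right) + 2143077\right) - 1408223951912 = \left(-79684 + 2143077\right) - 1408223951912 = 2063393 - 1408223951912 = -1408221888519$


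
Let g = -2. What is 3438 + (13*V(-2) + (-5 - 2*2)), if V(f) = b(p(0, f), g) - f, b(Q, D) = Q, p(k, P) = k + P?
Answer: 3429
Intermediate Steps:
p(k, P) = P + k
V(f) = 0 (V(f) = (f + 0) - f = f - f = 0)
3438 + (13*V(-2) + (-5 - 2*2)) = 3438 + (13*0 + (-5 - 2*2)) = 3438 + (0 + (-5 - 4)) = 3438 + (0 - 9) = 3438 - 9 = 3429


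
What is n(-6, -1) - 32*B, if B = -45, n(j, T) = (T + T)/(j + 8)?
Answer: 1439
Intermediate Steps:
n(j, T) = 2*T/(8 + j) (n(j, T) = (2*T)/(8 + j) = 2*T/(8 + j))
n(-6, -1) - 32*B = 2*(-1)/(8 - 6) - 32*(-45) = 2*(-1)/2 + 1440 = 2*(-1)*(½) + 1440 = -1 + 1440 = 1439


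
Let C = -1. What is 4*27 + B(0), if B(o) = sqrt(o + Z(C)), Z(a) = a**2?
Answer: 109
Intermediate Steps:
B(o) = sqrt(1 + o) (B(o) = sqrt(o + (-1)**2) = sqrt(o + 1) = sqrt(1 + o))
4*27 + B(0) = 4*27 + sqrt(1 + 0) = 108 + sqrt(1) = 108 + 1 = 109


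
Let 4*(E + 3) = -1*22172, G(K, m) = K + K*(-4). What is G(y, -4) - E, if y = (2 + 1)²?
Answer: 5519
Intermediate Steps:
y = 9 (y = 3² = 9)
G(K, m) = -3*K (G(K, m) = K - 4*K = -3*K)
E = -5546 (E = -3 + (-1*22172)/4 = -3 + (¼)*(-22172) = -3 - 5543 = -5546)
G(y, -4) - E = -3*9 - 1*(-5546) = -27 + 5546 = 5519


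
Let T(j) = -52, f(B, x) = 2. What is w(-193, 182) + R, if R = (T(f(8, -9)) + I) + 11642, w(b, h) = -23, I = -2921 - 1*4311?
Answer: 4335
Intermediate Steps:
I = -7232 (I = -2921 - 4311 = -7232)
R = 4358 (R = (-52 - 7232) + 11642 = -7284 + 11642 = 4358)
w(-193, 182) + R = -23 + 4358 = 4335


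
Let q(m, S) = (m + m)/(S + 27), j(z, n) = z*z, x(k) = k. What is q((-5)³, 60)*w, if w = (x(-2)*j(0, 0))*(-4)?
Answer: 0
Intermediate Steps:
j(z, n) = z²
q(m, S) = 2*m/(27 + S) (q(m, S) = (2*m)/(27 + S) = 2*m/(27 + S))
w = 0 (w = -2*0²*(-4) = -2*0*(-4) = 0*(-4) = 0)
q((-5)³, 60)*w = (2*(-5)³/(27 + 60))*0 = (2*(-125)/87)*0 = (2*(-125)*(1/87))*0 = -250/87*0 = 0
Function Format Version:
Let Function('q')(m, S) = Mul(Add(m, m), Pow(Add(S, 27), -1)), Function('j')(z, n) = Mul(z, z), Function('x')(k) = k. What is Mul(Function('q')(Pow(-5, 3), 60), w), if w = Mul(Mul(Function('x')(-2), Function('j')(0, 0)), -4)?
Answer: 0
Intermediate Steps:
Function('j')(z, n) = Pow(z, 2)
Function('q')(m, S) = Mul(2, m, Pow(Add(27, S), -1)) (Function('q')(m, S) = Mul(Mul(2, m), Pow(Add(27, S), -1)) = Mul(2, m, Pow(Add(27, S), -1)))
w = 0 (w = Mul(Mul(-2, Pow(0, 2)), -4) = Mul(Mul(-2, 0), -4) = Mul(0, -4) = 0)
Mul(Function('q')(Pow(-5, 3), 60), w) = Mul(Mul(2, Pow(-5, 3), Pow(Add(27, 60), -1)), 0) = Mul(Mul(2, -125, Pow(87, -1)), 0) = Mul(Mul(2, -125, Rational(1, 87)), 0) = Mul(Rational(-250, 87), 0) = 0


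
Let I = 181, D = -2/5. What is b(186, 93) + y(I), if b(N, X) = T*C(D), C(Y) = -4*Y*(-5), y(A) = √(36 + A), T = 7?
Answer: -56 + √217 ≈ -41.269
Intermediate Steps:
D = -⅖ (D = -2*⅕ = -⅖ ≈ -0.40000)
C(Y) = 20*Y
b(N, X) = -56 (b(N, X) = 7*(20*(-⅖)) = 7*(-8) = -56)
b(186, 93) + y(I) = -56 + √(36 + 181) = -56 + √217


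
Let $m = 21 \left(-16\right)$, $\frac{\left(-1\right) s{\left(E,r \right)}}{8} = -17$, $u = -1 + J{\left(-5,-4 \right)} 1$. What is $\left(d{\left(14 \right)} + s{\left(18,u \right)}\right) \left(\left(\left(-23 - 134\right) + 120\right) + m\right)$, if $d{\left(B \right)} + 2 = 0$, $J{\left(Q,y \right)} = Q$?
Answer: $-49982$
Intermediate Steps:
$u = -6$ ($u = -1 - 5 = -6$)
$s{\left(E,r \right)} = 136$ ($s{\left(E,r \right)} = \left(-8\right) \left(-17\right) = 136$)
$d{\left(B \right)} = -2$ ($d{\left(B \right)} = -2 + 0 = -2$)
$m = -336$
$\left(d{\left(14 \right)} + s{\left(18,u \right)}\right) \left(\left(\left(-23 - 134\right) + 120\right) + m\right) = \left(-2 + 136\right) \left(\left(\left(-23 - 134\right) + 120\right) - 336\right) = 134 \left(\left(-157 + 120\right) - 336\right) = 134 \left(-37 - 336\right) = 134 \left(-373\right) = -49982$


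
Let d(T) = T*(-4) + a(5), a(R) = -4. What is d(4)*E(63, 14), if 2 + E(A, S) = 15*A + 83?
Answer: -20520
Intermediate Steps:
E(A, S) = 81 + 15*A (E(A, S) = -2 + (15*A + 83) = -2 + (83 + 15*A) = 81 + 15*A)
d(T) = -4 - 4*T (d(T) = T*(-4) - 4 = -4*T - 4 = -4 - 4*T)
d(4)*E(63, 14) = (-4 - 4*4)*(81 + 15*63) = (-4 - 16)*(81 + 945) = -20*1026 = -20520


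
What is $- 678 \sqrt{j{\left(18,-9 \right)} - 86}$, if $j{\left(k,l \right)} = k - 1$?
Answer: $- 678 i \sqrt{69} \approx - 5631.9 i$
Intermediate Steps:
$j{\left(k,l \right)} = -1 + k$
$- 678 \sqrt{j{\left(18,-9 \right)} - 86} = - 678 \sqrt{\left(-1 + 18\right) - 86} = - 678 \sqrt{17 - 86} = - 678 \sqrt{-69} = - 678 i \sqrt{69}$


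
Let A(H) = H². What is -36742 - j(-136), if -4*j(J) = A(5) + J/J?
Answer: -73471/2 ≈ -36736.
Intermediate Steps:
j(J) = -13/2 (j(J) = -(5² + J/J)/4 = -(25 + 1)/4 = -¼*26 = -13/2)
-36742 - j(-136) = -36742 - 1*(-13/2) = -36742 + 13/2 = -73471/2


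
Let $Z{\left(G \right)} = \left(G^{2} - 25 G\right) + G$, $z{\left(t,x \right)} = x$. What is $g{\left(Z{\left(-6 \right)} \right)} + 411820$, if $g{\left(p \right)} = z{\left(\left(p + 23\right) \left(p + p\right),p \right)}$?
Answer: $412000$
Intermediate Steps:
$Z{\left(G \right)} = G^{2} - 24 G$
$g{\left(p \right)} = p$
$g{\left(Z{\left(-6 \right)} \right)} + 411820 = - 6 \left(-24 - 6\right) + 411820 = \left(-6\right) \left(-30\right) + 411820 = 180 + 411820 = 412000$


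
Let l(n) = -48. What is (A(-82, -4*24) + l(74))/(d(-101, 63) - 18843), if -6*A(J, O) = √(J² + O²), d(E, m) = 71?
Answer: 12/4693 + √3985/56316 ≈ 0.0036779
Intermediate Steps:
A(J, O) = -√(J² + O²)/6
(A(-82, -4*24) + l(74))/(d(-101, 63) - 18843) = (-√((-82)² + (-4*24)²)/6 - 48)/(71 - 18843) = (-√(6724 + (-96)²)/6 - 48)/(-18772) = (-√(6724 + 9216)/6 - 48)*(-1/18772) = (-√3985/3 - 48)*(-1/18772) = (-48 - √3985/3)*(-1/18772) = 12/4693 + √3985/56316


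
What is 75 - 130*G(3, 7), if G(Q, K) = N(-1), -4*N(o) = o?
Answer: 85/2 ≈ 42.500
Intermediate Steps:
N(o) = -o/4
G(Q, K) = ¼ (G(Q, K) = -¼*(-1) = ¼)
75 - 130*G(3, 7) = 75 - 130*¼ = 75 - 65/2 = 85/2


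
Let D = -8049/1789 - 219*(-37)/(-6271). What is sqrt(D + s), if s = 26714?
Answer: 2*sqrt(840386471508490295)/11218819 ≈ 163.43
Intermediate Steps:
D = -64971546/11218819 (D = -8049*1/1789 + 8103*(-1/6271) = -8049/1789 - 8103/6271 = -64971546/11218819 ≈ -5.7913)
sqrt(D + s) = sqrt(-64971546/11218819 + 26714) = sqrt(299634559220/11218819) = 2*sqrt(840386471508490295)/11218819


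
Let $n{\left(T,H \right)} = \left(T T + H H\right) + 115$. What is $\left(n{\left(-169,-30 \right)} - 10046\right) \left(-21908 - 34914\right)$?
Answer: $-1109733660$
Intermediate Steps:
$n{\left(T,H \right)} = 115 + H^{2} + T^{2}$ ($n{\left(T,H \right)} = \left(T^{2} + H^{2}\right) + 115 = \left(H^{2} + T^{2}\right) + 115 = 115 + H^{2} + T^{2}$)
$\left(n{\left(-169,-30 \right)} - 10046\right) \left(-21908 - 34914\right) = \left(\left(115 + \left(-30\right)^{2} + \left(-169\right)^{2}\right) - 10046\right) \left(-21908 - 34914\right) = \left(\left(115 + 900 + 28561\right) - 10046\right) \left(-56822\right) = \left(29576 - 10046\right) \left(-56822\right) = 19530 \left(-56822\right) = -1109733660$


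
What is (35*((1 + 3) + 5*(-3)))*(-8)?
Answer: 3080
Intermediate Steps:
(35*((1 + 3) + 5*(-3)))*(-8) = (35*(4 - 15))*(-8) = (35*(-11))*(-8) = -385*(-8) = 3080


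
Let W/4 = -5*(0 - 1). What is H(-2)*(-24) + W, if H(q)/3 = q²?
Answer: -268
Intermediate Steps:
H(q) = 3*q²
W = 20 (W = 4*(-5*(0 - 1)) = 4*(-5*(-1)) = 4*5 = 20)
H(-2)*(-24) + W = (3*(-2)²)*(-24) + 20 = (3*4)*(-24) + 20 = 12*(-24) + 20 = -288 + 20 = -268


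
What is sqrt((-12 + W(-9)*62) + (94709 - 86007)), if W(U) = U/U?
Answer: 4*sqrt(547) ≈ 93.552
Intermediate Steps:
W(U) = 1
sqrt((-12 + W(-9)*62) + (94709 - 86007)) = sqrt((-12 + 1*62) + (94709 - 86007)) = sqrt((-12 + 62) + 8702) = sqrt(50 + 8702) = sqrt(8752) = 4*sqrt(547)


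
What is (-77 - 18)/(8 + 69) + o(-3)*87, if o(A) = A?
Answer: -20192/77 ≈ -262.23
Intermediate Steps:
(-77 - 18)/(8 + 69) + o(-3)*87 = (-77 - 18)/(8 + 69) - 3*87 = -95/77 - 261 = -20192/77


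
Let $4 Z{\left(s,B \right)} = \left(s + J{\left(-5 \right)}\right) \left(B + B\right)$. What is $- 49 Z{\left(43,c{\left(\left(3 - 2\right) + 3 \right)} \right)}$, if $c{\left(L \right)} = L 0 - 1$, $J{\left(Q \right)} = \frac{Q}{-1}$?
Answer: $1176$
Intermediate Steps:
$J{\left(Q \right)} = - Q$ ($J{\left(Q \right)} = Q \left(-1\right) = - Q$)
$c{\left(L \right)} = -1$ ($c{\left(L \right)} = 0 - 1 = -1$)
$Z{\left(s,B \right)} = \frac{B \left(5 + s\right)}{2}$ ($Z{\left(s,B \right)} = \frac{\left(s - -5\right) \left(B + B\right)}{4} = \frac{\left(s + 5\right) 2 B}{4} = \frac{\left(5 + s\right) 2 B}{4} = \frac{2 B \left(5 + s\right)}{4} = \frac{B \left(5 + s\right)}{2}$)
$- 49 Z{\left(43,c{\left(\left(3 - 2\right) + 3 \right)} \right)} = - 49 \cdot \frac{1}{2} \left(-1\right) \left(5 + 43\right) = - 49 \cdot \frac{1}{2} \left(-1\right) 48 = \left(-49\right) \left(-24\right) = 1176$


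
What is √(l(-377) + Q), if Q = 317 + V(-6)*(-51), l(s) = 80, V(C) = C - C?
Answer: √397 ≈ 19.925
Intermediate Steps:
V(C) = 0
Q = 317 (Q = 317 + 0*(-51) = 317 + 0 = 317)
√(l(-377) + Q) = √(80 + 317) = √397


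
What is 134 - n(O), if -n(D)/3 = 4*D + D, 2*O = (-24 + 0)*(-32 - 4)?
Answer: 6614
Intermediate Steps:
O = 432 (O = ((-24 + 0)*(-32 - 4))/2 = (-24*(-36))/2 = (1/2)*864 = 432)
n(D) = -15*D (n(D) = -3*(4*D + D) = -15*D)
134 - n(O) = 134 - (-15)*432 = 134 - 1*(-6480) = 134 + 6480 = 6614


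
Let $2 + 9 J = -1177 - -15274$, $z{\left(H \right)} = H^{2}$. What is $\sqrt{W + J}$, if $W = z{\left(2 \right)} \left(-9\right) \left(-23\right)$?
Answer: $\frac{\sqrt{21547}}{3} \approx 48.93$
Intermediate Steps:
$J = \frac{14095}{9}$ ($J = - \frac{2}{9} + \frac{-1177 - -15274}{9} = - \frac{2}{9} + \frac{-1177 + 15274}{9} = - \frac{2}{9} + \frac{1}{9} \cdot 14097 = - \frac{2}{9} + \frac{4699}{3} = \frac{14095}{9} \approx 1566.1$)
$W = 828$ ($W = 2^{2} \left(-9\right) \left(-23\right) = 4 \left(-9\right) \left(-23\right) = \left(-36\right) \left(-23\right) = 828$)
$\sqrt{W + J} = \sqrt{828 + \frac{14095}{9}} = \sqrt{\frac{21547}{9}} = \frac{\sqrt{21547}}{3}$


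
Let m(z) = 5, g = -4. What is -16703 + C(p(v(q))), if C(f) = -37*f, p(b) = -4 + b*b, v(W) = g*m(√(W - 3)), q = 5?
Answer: -31355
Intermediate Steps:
v(W) = -20 (v(W) = -4*5 = -20)
p(b) = -4 + b²
-16703 + C(p(v(q))) = -16703 - 37*(-4 + (-20)²) = -16703 - 37*(-4 + 400) = -16703 - 37*396 = -16703 - 14652 = -31355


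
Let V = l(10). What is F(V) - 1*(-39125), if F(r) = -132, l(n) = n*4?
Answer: 38993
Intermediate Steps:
l(n) = 4*n
V = 40 (V = 4*10 = 40)
F(V) - 1*(-39125) = -132 - 1*(-39125) = -132 + 39125 = 38993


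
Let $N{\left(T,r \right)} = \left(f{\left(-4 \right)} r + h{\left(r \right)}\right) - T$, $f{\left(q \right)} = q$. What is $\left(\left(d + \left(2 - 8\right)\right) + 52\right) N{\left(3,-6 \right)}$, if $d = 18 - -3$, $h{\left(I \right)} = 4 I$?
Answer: $-201$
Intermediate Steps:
$d = 21$ ($d = 18 + 3 = 21$)
$N{\left(T,r \right)} = - T$ ($N{\left(T,r \right)} = \left(- 4 r + 4 r\right) - T = 0 - T = - T$)
$\left(\left(d + \left(2 - 8\right)\right) + 52\right) N{\left(3,-6 \right)} = \left(\left(21 + \left(2 - 8\right)\right) + 52\right) \left(\left(-1\right) 3\right) = \left(\left(21 + \left(2 - 8\right)\right) + 52\right) \left(-3\right) = \left(\left(21 - 6\right) + 52\right) \left(-3\right) = \left(15 + 52\right) \left(-3\right) = 67 \left(-3\right) = -201$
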